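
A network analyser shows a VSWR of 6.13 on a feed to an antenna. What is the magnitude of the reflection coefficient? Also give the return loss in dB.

|Γ| = (S − 1)/(S + 1) = (6.13 − 1)/(6.13 + 1) = 5.13/7.13
RL = −20·log₁₀|Γ| = −20·log₁₀(0.719)

|Γ| ≈ 0.719; return loss ≈ 2.86 dB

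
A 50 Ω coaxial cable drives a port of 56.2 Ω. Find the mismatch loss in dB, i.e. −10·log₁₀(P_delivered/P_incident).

Γ = (56.2 − 50)/(56.2 + 50) = 0.0584
|Γ|² = 0.00341, so P_del/P_inc = 1 − |Γ|² = 0.997
ML = −10·log₁₀(1 − |Γ|²)

mismatch loss ≈ 0.0148 dB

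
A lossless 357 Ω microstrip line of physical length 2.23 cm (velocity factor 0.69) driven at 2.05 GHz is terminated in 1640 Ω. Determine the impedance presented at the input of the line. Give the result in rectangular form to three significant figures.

λ = v/f = 0.69·c / 2.05 GHz = 0.101 m
βl = 2π·l/λ = 2π × 0.221 = 79.5°
tan(βl) = tan(79.5°) = 5.4
Z_in = Z_0·(Z_L + jZ_0·tanβl)/(Z_0 + jZ_L·tanβl)
     = 357·(1640 + j1930)/(357 + j8850)

Z_in ≈ 80.2 − j62.9 Ω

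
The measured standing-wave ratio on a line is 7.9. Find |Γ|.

|Γ| = (S − 1)/(S + 1) = (7.9 − 1)/(7.9 + 1) = 6.9/8.9

|Γ| ≈ 0.775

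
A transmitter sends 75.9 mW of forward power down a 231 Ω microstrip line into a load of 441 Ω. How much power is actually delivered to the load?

Γ = (441 − 231)/(441 + 231) = 0.312
|Γ|² = 0.0977
P_refl = |Γ|²·P_inc = 7.41 mW, P_del = (1 − |Γ|²)·P_inc = 68.5 mW

P_delivered ≈ 68.5 mW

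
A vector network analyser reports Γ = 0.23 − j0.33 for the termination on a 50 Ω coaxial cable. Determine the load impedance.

Z_L = Z_0·(1 + Γ)/(1 − Γ) = 50·(1.23 − j0.33)/(0.77 + j0.33)

Z_L ≈ 59.7 − j47 Ω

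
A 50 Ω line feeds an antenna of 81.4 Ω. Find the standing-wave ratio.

VSWR ≈ 1.63

Γ = (81.4 − 50)/(81.4 + 50) = 0.239
VSWR = (1 + 0.239)/(1 − 0.239)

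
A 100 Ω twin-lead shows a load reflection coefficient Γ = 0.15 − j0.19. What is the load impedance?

Z_L ≈ 124 − j50.1 Ω

Z_L = Z_0·(1 + Γ)/(1 − Γ) = 100·(1.15 − j0.19)/(0.85 + j0.19)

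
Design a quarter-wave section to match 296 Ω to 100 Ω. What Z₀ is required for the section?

Z_qwt ≈ 172 Ω

Z_qwt = √(Z_0·R_L) = √(100 × 296) = √29600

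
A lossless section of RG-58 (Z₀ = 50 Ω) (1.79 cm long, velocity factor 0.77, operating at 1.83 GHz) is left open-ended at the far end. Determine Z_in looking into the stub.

λ = v/f = 0.77·c / 1.83 GHz = 0.126 m
βl = 2π·l/λ = 2π × 0.142 = 51°
tan(βl) = 1.24
For an open-ended stub, Z_in = −jZ_0·cot(βl) = −jZ_0/tan(βl)

Z_in ≈ −j40.4 Ω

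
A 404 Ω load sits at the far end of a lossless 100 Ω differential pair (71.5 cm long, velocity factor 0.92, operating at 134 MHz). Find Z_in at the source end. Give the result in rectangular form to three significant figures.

Z_in ≈ 35.8 + j63.7 Ω

λ = v/f = 0.92·c / 134 MHz = 2.06 m
βl = 2π·l/λ = 2π × 0.347 = 125°
tan(βl) = tan(125°) = -1.43
Z_in = Z_0·(Z_L + jZ_0·tanβl)/(Z_0 + jZ_L·tanβl)
     = 100·(404 − j143)/(100 − j578)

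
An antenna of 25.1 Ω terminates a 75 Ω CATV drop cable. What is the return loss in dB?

Γ = (25.1 − 75)/(25.1 + 75) = -0.499
RL = −20·log₁₀|Γ| = −20·log₁₀(0.499)

RL ≈ 6.05 dB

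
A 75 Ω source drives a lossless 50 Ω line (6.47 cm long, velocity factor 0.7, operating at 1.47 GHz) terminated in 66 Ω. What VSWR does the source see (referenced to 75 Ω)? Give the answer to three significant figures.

VSWR ≈ 1.27

λ = v/f = 0.7·c / 1.47 GHz = 0.143 m
βl = 2π·l/λ = 2π × 0.453 = 163°
tan(βl) = -0.305
Z_in = Z_0·(Z_L + jZ_0·tanβl)/(Z_0 + jZ_L·tanβl) = 62.1 + j9.74 Ω
Γ_s = (Z_in − Z_s)/(Z_in + Z_s) = (-12.9 + j9.74)/(137 + j9.74), |Γ_s| = 0.118
VSWR = (1 + |Γ_s|)/(1 − |Γ_s|)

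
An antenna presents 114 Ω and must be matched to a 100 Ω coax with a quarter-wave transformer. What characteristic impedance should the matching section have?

Z_qwt = √(Z_0·R_L) = √(100 × 114) = √11400

Z_qwt ≈ 107 Ω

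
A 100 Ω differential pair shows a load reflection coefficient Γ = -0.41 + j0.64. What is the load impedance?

Z_L = Z_0·(1 + Γ)/(1 − Γ) = 100·(0.59 + j0.64)/(1.41 − j0.64)

Z_L ≈ 17.6 + j53.4 Ω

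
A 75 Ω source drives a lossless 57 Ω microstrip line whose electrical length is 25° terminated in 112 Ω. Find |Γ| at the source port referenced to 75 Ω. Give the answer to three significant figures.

|Γ| ≈ 0.267

tan(βl) = 0.466
Z_in = Z_0·(Z_L + jZ_0·tanβl)/(Z_0 + jZ_L·tanβl) = 74.1 − j41.3 Ω
Γ_s = (Z_in − Z_s)/(Z_in + Z_s) = (-0.875 − j41.3)/(149 − j41.3), |Γ_s| = 0.267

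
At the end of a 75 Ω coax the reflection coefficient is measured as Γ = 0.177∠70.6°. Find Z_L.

Z_L = Z_0·(1 + Γ)/(1 − Γ) = 75·(1.06 + j0.167)/(0.941 − j0.167)

Z_L ≈ 79.5 + j27.4 Ω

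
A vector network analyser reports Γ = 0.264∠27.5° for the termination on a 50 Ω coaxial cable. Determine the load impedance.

Z_L = Z_0·(1 + Γ)/(1 − Γ) = 50·(1.23 + j0.122)/(0.766 − j0.122)

Z_L ≈ 77.4 + j20.3 Ω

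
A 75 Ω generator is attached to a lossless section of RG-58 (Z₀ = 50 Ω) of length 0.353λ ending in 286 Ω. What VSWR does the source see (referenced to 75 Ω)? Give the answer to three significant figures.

VSWR ≈ 6.87

βl = 2π × 0.353 = 127°
tan(βl) = -1.32
Z_in = Z_0·(Z_L + jZ_0·tanβl)/(Z_0 + jZ_L·tanβl) = 13.5 + j36 Ω
Γ_s = (Z_in − Z_s)/(Z_in + Z_s) = (-61.5 + j36)/(88.5 + j36), |Γ_s| = 0.746
VSWR = (1 + |Γ_s|)/(1 − |Γ_s|)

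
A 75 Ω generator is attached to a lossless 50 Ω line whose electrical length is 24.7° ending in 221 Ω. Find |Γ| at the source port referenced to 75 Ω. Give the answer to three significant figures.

|Γ| ≈ 0.567

tan(βl) = 0.46
Z_in = Z_0·(Z_L + jZ_0·tanβl)/(Z_0 + jZ_L·tanβl) = 52.2 − j83 Ω
Γ_s = (Z_in − Z_s)/(Z_in + Z_s) = (-22.8 − j83)/(127 − j83), |Γ_s| = 0.567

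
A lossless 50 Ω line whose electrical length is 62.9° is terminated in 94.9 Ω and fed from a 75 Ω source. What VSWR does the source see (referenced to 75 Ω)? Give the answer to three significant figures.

tan(βl) = 1.95
Z_in = Z_0·(Z_L + jZ_0·tanβl)/(Z_0 + jZ_L·tanβl) = 31 − j17.2 Ω
Γ_s = (Z_in − Z_s)/(Z_in + Z_s) = (-44 − j17.2)/(106 − j17.2), |Γ_s| = 0.44
VSWR = (1 + |Γ_s|)/(1 − |Γ_s|)

VSWR ≈ 2.57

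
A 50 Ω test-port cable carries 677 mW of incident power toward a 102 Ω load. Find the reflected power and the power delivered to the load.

Γ = (102 − 50)/(102 + 50) = 0.342
|Γ|² = 0.117
P_refl = |Γ|²·P_inc = 79.2 mW, P_del = (1 − |Γ|²)·P_inc = 598 mW

P_reflected ≈ 79.2 mW; P_delivered ≈ 598 mW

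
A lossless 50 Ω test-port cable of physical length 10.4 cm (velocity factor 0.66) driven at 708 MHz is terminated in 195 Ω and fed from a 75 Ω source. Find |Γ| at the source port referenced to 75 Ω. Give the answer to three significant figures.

λ = v/f = 0.66·c / 708 MHz = 0.28 m
βl = 2π·l/λ = 2π × 0.372 = 134°
tan(βl) = -1.04
Z_in = Z_0·(Z_L + jZ_0·tanβl)/(Z_0 + jZ_L·tanβl) = 23.3 + j42.3 Ω
Γ_s = (Z_in − Z_s)/(Z_in + Z_s) = (-51.7 + j42.3)/(98.3 + j42.3), |Γ_s| = 0.625

|Γ| ≈ 0.625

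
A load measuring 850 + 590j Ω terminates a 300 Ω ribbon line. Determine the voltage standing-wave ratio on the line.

Γ = (Z_L − Z_0)/(Z_L + Z_0) = (550 + j590)/(1150 + j590)
|Γ| = 807/1290 = 0.624
VSWR = (1 + |Γ|)/(1 − |Γ|) = 1.62/0.376

VSWR ≈ 4.32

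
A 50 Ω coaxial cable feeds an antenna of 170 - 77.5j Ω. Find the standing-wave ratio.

Γ = (Z_L − Z_0)/(Z_L + Z_0) = (120 − j77.5)/(220 − j77.5)
|Γ| = 143/233 = 0.612
VSWR = (1 + |Γ|)/(1 − |Γ|) = 1.61/0.388

VSWR ≈ 4.16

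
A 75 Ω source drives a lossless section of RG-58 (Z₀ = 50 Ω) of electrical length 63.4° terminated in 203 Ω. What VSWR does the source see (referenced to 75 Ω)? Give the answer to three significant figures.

VSWR ≈ 5.43

tan(βl) = 2
Z_in = Z_0·(Z_L + jZ_0·tanβl)/(Z_0 + jZ_L·tanβl) = 15.2 − j23.2 Ω
Γ_s = (Z_in − Z_s)/(Z_in + Z_s) = (-59.8 − j23.2)/(90.2 − j23.2), |Γ_s| = 0.689
VSWR = (1 + |Γ_s|)/(1 − |Γ_s|)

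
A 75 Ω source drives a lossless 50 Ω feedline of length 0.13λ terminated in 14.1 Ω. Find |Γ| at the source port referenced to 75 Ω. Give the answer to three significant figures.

βl = 2π × 0.13 = 46.8°
tan(βl) = 1.06
Z_in = Z_0·(Z_L + jZ_0·tanβl)/(Z_0 + jZ_L·tanβl) = 27.6 + j45 Ω
Γ_s = (Z_in − Z_s)/(Z_in + Z_s) = (-47.4 + j45)/(103 + j45), |Γ_s| = 0.583

|Γ| ≈ 0.583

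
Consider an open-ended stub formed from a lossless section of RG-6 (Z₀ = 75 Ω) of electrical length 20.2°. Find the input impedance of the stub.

tan(βl) = 0.368
For an open-ended stub, Z_in = −jZ_0·cot(βl) = −jZ_0/tan(βl)

Z_in ≈ −j204 Ω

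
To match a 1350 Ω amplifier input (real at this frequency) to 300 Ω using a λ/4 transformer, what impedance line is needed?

Z_qwt ≈ 636 Ω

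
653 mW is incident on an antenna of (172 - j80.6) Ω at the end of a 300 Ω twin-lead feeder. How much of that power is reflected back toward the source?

P_reflected ≈ 65.2 mW

|Γ| = |(-128 − j80.6)/(472 − j80.6)| = 0.316
|Γ|² = 0.0998
P_refl = |Γ|²·P_inc = 65.2 mW, P_del = (1 − |Γ|²)·P_inc = 588 mW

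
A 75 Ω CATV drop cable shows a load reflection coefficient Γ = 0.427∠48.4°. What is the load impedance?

Z_L ≈ 99.7 + j77.8 Ω

Z_L = Z_0·(1 + Γ)/(1 − Γ) = 75·(1.28 + j0.319)/(0.717 − j0.319)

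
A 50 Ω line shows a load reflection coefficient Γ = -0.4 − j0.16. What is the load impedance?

Z_L = Z_0·(1 + Γ)/(1 − Γ) = 50·(0.6 − j0.16)/(1.4 + j0.16)

Z_L ≈ 20.5 − j8.06 Ω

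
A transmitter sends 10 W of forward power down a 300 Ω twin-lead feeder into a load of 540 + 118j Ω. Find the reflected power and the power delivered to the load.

|Γ| = |(240 + j118)/(840 + j118)| = 0.315
|Γ|² = 0.0994
P_refl = |Γ|²·P_inc = 0.994 W, P_del = (1 − |Γ|²)·P_inc = 9.01 W

P_reflected ≈ 0.994 W; P_delivered ≈ 9.01 W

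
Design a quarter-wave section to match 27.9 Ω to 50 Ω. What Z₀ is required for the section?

Z_qwt ≈ 37.3 Ω

Z_qwt = √(Z_0·R_L) = √(50 × 27.9) = √1395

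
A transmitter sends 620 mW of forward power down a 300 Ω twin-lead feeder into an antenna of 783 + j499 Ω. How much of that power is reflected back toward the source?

P_reflected ≈ 210 mW

|Γ| = |(483 + j499)/(1083 + j499)| = 0.582
|Γ|² = 0.339
P_refl = |Γ|²·P_inc = 210 mW, P_del = (1 − |Γ|²)·P_inc = 410 mW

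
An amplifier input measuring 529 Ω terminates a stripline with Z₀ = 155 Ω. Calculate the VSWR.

Γ = (529 − 155)/(529 + 155) = 0.547
VSWR = (1 + 0.547)/(1 − 0.547)

VSWR ≈ 3.41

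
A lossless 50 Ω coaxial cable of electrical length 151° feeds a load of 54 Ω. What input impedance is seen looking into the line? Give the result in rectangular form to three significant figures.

Z_in ≈ 52 + j3.4 Ω

tan(βl) = tan(151°) = -0.554
Z_in = Z_0·(Z_L + jZ_0·tanβl)/(Z_0 + jZ_L·tanβl)
     = 50·(54 − j27.7)/(50 − j29.9)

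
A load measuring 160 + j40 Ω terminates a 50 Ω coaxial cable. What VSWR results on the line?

VSWR ≈ 3.42

Γ = (Z_L − Z_0)/(Z_L + Z_0) = (110 + j40)/(210 + j40)
|Γ| = 117/214 = 0.548
VSWR = (1 + |Γ|)/(1 − |Γ|) = 1.55/0.452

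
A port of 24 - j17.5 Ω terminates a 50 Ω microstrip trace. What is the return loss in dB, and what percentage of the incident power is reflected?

Γ = (-26 − j17.5)/(74 − j17.5), |Γ| = 0.412
RL = −20·log₁₀(0.412) = 7.7 dB
P_refl/P_inc = |Γ|² = 0.17

RL ≈ 7.7 dB; 17% of incident power reflected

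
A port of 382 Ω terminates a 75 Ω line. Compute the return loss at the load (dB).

Γ = (382 − 75)/(382 + 75) = 0.672
RL = −20·log₁₀|Γ| = −20·log₁₀(0.672)

RL ≈ 3.46 dB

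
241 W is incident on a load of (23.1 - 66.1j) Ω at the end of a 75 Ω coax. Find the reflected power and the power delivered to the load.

|Γ| = |(-51.9 − j66.1)/(98.1 − j66.1)| = 0.71
|Γ|² = 0.505
P_refl = |Γ|²·P_inc = 122 W, P_del = (1 − |Γ|²)·P_inc = 119 W

P_reflected ≈ 122 W; P_delivered ≈ 119 W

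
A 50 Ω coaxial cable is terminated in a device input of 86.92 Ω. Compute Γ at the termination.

Γ = 0.27

Γ = (Z_L − Z_0)/(Z_L + Z_0) = (86.92 − 50)/(86.92 + 50) = 36.92/136.9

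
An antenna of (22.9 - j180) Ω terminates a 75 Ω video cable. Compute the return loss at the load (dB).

RL ≈ 0.776 dB

Γ = (-52.1 − j180)/(97.9 − j180), |Γ| = 0.915
RL = −20·log₁₀|Γ| = −20·log₁₀(0.915)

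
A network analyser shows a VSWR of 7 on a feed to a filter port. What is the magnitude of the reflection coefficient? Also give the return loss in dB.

|Γ| ≈ 0.75; return loss ≈ 2.5 dB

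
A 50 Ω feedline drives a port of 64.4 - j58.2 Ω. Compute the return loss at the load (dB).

Γ = (14.4 − j58.2)/(114.4 − j58.2), |Γ| = 0.467
RL = −20·log₁₀|Γ| = −20·log₁₀(0.467)

RL ≈ 6.61 dB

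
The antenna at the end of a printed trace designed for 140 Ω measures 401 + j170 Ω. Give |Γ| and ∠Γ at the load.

Γ = (Z_L − Z_0)/(Z_L + Z_0) = (261 + j170)/(541 + j170)
|Γ| = 311/567 = 0.549

Γ ≈ 0.549 ∠ 15.6°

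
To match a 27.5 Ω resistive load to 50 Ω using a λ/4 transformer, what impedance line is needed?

Z_qwt ≈ 37.1 Ω

Z_qwt = √(Z_0·R_L) = √(50 × 27.5) = √1375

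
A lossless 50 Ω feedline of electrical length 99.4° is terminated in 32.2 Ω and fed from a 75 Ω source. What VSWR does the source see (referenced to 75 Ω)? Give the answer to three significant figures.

VSWR ≈ 1.16

tan(βl) = -6.04
Z_in = Z_0·(Z_L + jZ_0·tanβl)/(Z_0 + jZ_L·tanβl) = 74.8 − j11 Ω
Γ_s = (Z_in − Z_s)/(Z_in + Z_s) = (-0.177 − j11)/(150 − j11), |Γ_s| = 0.0729
VSWR = (1 + |Γ_s|)/(1 − |Γ_s|)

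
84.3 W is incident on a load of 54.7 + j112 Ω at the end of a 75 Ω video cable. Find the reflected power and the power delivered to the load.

P_reflected ≈ 37.2 W; P_delivered ≈ 47.1 W

|Γ| = |(-20.3 + j112)/(129.7 + j112)| = 0.664
|Γ|² = 0.441
P_refl = |Γ|²·P_inc = 37.2 W, P_del = (1 − |Γ|²)·P_inc = 47.1 W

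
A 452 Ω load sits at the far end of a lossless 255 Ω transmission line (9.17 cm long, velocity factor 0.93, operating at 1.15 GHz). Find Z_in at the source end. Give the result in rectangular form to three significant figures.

Z_in ≈ 223 + j134 Ω

λ = v/f = 0.93·c / 1.15 GHz = 0.243 m
βl = 2π·l/λ = 2π × 0.378 = 136°
tan(βl) = tan(136°) = -0.963
Z_in = Z_0·(Z_L + jZ_0·tanβl)/(Z_0 + jZ_L·tanβl)
     = 255·(452 − j246)/(255 − j435)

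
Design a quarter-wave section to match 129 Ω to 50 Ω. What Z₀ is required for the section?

Z_qwt = √(Z_0·R_L) = √(50 × 129) = √6450

Z_qwt ≈ 80.3 Ω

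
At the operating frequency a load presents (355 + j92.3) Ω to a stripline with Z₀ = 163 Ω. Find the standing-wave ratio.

Γ = (Z_L − Z_0)/(Z_L + Z_0) = (192 + j92.3)/(518 + j92.3)
|Γ| = 213/526 = 0.405
VSWR = (1 + |Γ|)/(1 − |Γ|) = 1.4/0.595

VSWR ≈ 2.36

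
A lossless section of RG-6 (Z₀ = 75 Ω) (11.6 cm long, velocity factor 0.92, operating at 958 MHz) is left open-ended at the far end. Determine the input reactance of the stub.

X_in ≈ 107 Ω (inductive)

λ = v/f = 0.92·c / 958 MHz = 0.288 m
βl = 2π·l/λ = 2π × 0.403 = 145°
tan(βl) = -0.702
For an open-ended stub, Z_in = −jZ_0·cot(βl) = −jZ_0/tan(βl)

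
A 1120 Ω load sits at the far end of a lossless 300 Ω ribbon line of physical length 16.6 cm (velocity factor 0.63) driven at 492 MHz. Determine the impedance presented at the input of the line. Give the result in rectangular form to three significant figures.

Z_in ≈ 349 + j455 Ω

λ = v/f = 0.63·c / 492 MHz = 0.384 m
βl = 2π·l/λ = 2π × 0.432 = 156°
tan(βl) = tan(156°) = -0.454
Z_in = Z_0·(Z_L + jZ_0·tanβl)/(Z_0 + jZ_L·tanβl)
     = 300·(1120 − j136)/(300 − j509)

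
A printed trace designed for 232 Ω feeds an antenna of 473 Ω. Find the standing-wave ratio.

For a purely resistive load, VSWR = R_L/Z_0 or Z_0/R_L (whichever > 1) = 473/232

VSWR ≈ 2.04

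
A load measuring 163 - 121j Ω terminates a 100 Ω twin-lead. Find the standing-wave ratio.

VSWR ≈ 2.78

Γ = (Z_L − Z_0)/(Z_L + Z_0) = (63 − j121)/(263 − j121)
|Γ| = 136/289 = 0.471
VSWR = (1 + |Γ|)/(1 − |Γ|) = 1.47/0.529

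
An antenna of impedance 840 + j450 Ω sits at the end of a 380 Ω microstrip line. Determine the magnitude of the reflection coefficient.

Γ = (Z_L − Z_0)/(Z_L + Z_0) = (460 + j450)/(1220 + j450)
|Γ| = 644/1300

|Γ| ≈ 0.495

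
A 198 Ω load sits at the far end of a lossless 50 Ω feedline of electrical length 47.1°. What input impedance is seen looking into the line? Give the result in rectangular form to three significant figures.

Z_in ≈ 22.3 − j41.2 Ω

tan(βl) = tan(47.1°) = 1.08
Z_in = Z_0·(Z_L + jZ_0·tanβl)/(Z_0 + jZ_L·tanβl)
     = 50·(198 + j53.8)/(50 + j213)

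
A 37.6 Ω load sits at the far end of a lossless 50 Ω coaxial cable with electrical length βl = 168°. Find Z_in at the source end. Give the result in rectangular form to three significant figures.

tan(βl) = tan(168°) = -0.213
Z_in = Z_0·(Z_L + jZ_0·tanβl)/(Z_0 + jZ_L·tanβl)
     = 50·(37.6 − j10.6)/(50 − j7.99)

Z_in ≈ 38.3 − j4.5 Ω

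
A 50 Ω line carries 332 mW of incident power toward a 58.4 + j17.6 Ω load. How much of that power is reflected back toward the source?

|Γ| = |(8.4 + j17.6)/(108.4 + j17.6)| = 0.178
|Γ|² = 0.0315
P_refl = |Γ|²·P_inc = 10.5 mW, P_del = (1 − |Γ|²)·P_inc = 322 mW

P_reflected ≈ 10.5 mW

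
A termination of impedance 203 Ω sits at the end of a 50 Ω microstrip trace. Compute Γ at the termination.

Γ = (Z_L − Z_0)/(Z_L + Z_0) = (203 − 50)/(203 + 50) = 153/253

Γ = 0.605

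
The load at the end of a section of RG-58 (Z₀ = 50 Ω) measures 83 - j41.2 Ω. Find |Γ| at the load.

|Γ| ≈ 0.379

Γ = (Z_L − Z_0)/(Z_L + Z_0) = (33 − j41.2)/(133 − j41.2)
|Γ| = 52.8/139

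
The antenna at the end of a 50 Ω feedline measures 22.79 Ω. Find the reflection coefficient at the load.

Γ = -0.374

Γ = (Z_L − Z_0)/(Z_L + Z_0) = (22.79 − 50)/(22.79 + 50) = -27.21/72.79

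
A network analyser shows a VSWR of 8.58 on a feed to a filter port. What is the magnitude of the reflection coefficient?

|Γ| = (S − 1)/(S + 1) = (8.58 − 1)/(8.58 + 1) = 7.58/9.58

|Γ| ≈ 0.791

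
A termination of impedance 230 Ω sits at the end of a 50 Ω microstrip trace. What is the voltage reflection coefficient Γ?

Γ = (Z_L − Z_0)/(Z_L + Z_0) = (230 − 50)/(230 + 50) = 180/280

Γ = 0.643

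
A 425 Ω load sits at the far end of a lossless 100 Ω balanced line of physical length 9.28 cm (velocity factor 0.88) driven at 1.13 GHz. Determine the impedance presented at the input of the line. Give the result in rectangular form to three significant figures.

Z_in ≈ 59.2 + j114 Ω

λ = v/f = 0.88·c / 1.13 GHz = 0.234 m
βl = 2π·l/λ = 2π × 0.397 = 143°
tan(βl) = tan(143°) = -0.754
Z_in = Z_0·(Z_L + jZ_0·tanβl)/(Z_0 + jZ_L·tanβl)
     = 100·(425 − j75.4)/(100 − j320)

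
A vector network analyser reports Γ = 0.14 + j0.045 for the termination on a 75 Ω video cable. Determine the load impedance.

Z_L ≈ 98.9 + j9.1 Ω

Z_L = Z_0·(1 + Γ)/(1 − Γ) = 75·(1.14 + j0.045)/(0.86 − j0.045)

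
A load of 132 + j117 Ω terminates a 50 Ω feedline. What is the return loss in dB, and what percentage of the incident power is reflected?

RL ≈ 3.6 dB; 43.6% of incident power reflected

Γ = (82 + j117)/(182 + j117), |Γ| = 0.66
RL = −20·log₁₀(0.66) = 3.6 dB
P_refl/P_inc = |Γ|² = 0.436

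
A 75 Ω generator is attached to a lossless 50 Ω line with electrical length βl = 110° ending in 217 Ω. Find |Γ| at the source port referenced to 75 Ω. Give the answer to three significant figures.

tan(βl) = -2.75
Z_in = Z_0·(Z_L + jZ_0·tanβl)/(Z_0 + jZ_L·tanβl) = 13 + j17.1 Ω
Γ_s = (Z_in − Z_s)/(Z_in + Z_s) = (-62 + j17.1)/(88 + j17.1), |Γ_s| = 0.718

|Γ| ≈ 0.718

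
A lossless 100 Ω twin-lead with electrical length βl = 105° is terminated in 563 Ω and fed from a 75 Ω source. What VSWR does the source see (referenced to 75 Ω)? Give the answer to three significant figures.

VSWR ≈ 4.45

tan(βl) = -3.73
Z_in = Z_0·(Z_L + jZ_0·tanβl)/(Z_0 + jZ_L·tanβl) = 19 + j25.9 Ω
Γ_s = (Z_in − Z_s)/(Z_in + Z_s) = (-56 + j25.9)/(94 + j25.9), |Γ_s| = 0.633
VSWR = (1 + |Γ_s|)/(1 − |Γ_s|)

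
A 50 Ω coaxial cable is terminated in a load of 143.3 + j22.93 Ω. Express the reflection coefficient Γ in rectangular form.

Γ ≈ 0.49 + j0.0605

Γ = (Z_L − Z_0)/(Z_L + Z_0) = (93.3 + j22.93)/(193.3 + j22.93)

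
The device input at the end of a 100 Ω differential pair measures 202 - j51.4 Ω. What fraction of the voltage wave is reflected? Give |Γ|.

Γ = (Z_L − Z_0)/(Z_L + Z_0) = (102 − j51.4)/(302 − j51.4)
|Γ| = 114/306

|Γ| ≈ 0.373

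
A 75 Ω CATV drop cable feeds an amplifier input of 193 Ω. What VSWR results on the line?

Γ = (193 − 75)/(193 + 75) = 0.44
VSWR = (1 + 0.44)/(1 − 0.44)

VSWR ≈ 2.57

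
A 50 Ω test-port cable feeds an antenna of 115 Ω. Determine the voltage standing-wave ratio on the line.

For a purely resistive load, VSWR = R_L/Z_0 or Z_0/R_L (whichever > 1) = 115/50

VSWR ≈ 2.3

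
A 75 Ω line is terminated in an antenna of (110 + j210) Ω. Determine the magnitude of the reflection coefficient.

Γ = (Z_L − Z_0)/(Z_L + Z_0) = (35 + j210)/(185 + j210)
|Γ| = 213/280

|Γ| ≈ 0.761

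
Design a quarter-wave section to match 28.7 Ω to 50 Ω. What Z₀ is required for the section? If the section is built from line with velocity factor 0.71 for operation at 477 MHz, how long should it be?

Z_qwt ≈ 37.9 Ω; length ≈ 11.2 cm

Z_qwt = √(Z_0·R_L) = √(50 × 28.7) = √1435
λ = 0.71·c/f = 0.447 m, so l = λ/4 = 0.112 m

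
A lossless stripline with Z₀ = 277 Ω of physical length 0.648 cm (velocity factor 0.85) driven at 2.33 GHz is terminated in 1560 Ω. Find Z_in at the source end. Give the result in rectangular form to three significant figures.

λ = v/f = 0.85·c / 2.33 GHz = 0.109 m
βl = 2π·l/λ = 2π × 0.0592 = 21.3°
tan(βl) = tan(21.3°) = 0.39
Z_in = Z_0·(Z_L + jZ_0·tanβl)/(Z_0 + jZ_L·tanβl)
     = 277·(1560 + j108)/(277 + j609)

Z_in ≈ 308 − j570 Ω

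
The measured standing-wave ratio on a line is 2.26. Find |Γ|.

|Γ| ≈ 0.387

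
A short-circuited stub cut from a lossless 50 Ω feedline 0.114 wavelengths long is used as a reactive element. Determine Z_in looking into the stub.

βl = 2π × 0.114 = 41°
tan(βl) = 0.871
For a short-circuited stub, Z_in = jZ_0·tan(βl)

Z_in ≈ +j43.5 Ω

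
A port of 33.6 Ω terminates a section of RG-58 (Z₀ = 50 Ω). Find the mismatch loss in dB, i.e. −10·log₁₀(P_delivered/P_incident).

mismatch loss ≈ 0.17 dB

Γ = (33.6 − 50)/(33.6 + 50) = -0.196
|Γ|² = 0.0385, so P_del/P_inc = 1 − |Γ|² = 0.962
ML = −10·log₁₀(1 − |Γ|²)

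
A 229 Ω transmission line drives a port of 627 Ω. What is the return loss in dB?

RL ≈ 6.65 dB

Γ = (627 − 229)/(627 + 229) = 0.465
RL = −20·log₁₀|Γ| = −20·log₁₀(0.465)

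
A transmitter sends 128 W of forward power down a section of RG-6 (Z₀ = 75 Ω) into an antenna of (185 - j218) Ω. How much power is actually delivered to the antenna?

|Γ| = |(110 − j218)/(260 − j218)| = 0.72
|Γ|² = 0.518
P_refl = |Γ|²·P_inc = 66.3 W, P_del = (1 − |Γ|²)·P_inc = 61.7 W

P_delivered ≈ 61.7 W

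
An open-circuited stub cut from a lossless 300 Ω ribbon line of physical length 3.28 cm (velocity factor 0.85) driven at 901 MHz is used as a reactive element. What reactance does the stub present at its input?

X_in ≈ -336 Ω (capacitive)

λ = v/f = 0.85·c / 901 MHz = 0.283 m
βl = 2π·l/λ = 2π × 0.116 = 41.7°
tan(βl) = 0.892
For an open-circuited stub, Z_in = −jZ_0·cot(βl) = −jZ_0/tan(βl)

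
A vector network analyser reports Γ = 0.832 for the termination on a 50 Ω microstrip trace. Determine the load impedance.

Z_L = Z_0·(1 + Γ)/(1 − Γ) = 50·(1.83)/(0.168)

Z_L ≈ 545 Ω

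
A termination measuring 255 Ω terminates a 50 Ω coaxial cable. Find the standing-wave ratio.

VSWR ≈ 5.1

For a purely resistive load, VSWR = R_L/Z_0 or Z_0/R_L (whichever > 1) = 255/50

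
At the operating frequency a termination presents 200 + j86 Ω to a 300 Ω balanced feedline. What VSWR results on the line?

Γ = (Z_L − Z_0)/(Z_L + Z_0) = (-100 + j86)/(500 + j86)
|Γ| = 132/507 = 0.26
VSWR = (1 + |Γ|)/(1 − |Γ|) = 1.26/0.74

VSWR ≈ 1.7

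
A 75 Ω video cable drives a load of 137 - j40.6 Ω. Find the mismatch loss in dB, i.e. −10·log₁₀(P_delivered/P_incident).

Γ = (62 − j40.6)/(212 − j40.6), |Γ| = 0.343
|Γ|² = 0.118, so P_del/P_inc = 1 − |Γ|² = 0.882
ML = −10·log₁₀(1 − |Γ|²)

mismatch loss ≈ 0.545 dB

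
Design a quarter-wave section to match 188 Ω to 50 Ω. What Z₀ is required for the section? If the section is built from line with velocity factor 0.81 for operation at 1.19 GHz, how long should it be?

Z_qwt ≈ 97 Ω; length ≈ 5.11 cm

Z_qwt = √(Z_0·R_L) = √(50 × 188) = √9400
λ = 0.81·c/f = 0.204 m, so l = λ/4 = 0.0511 m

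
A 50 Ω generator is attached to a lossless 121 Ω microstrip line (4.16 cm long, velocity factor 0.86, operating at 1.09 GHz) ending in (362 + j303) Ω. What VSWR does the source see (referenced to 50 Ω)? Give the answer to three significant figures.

VSWR ≈ 6.02

λ = v/f = 0.86·c / 1.09 GHz = 0.237 m
βl = 2π·l/λ = 2π × 0.176 = 63.3°
tan(βl) = 1.99
Z_in = Z_0·(Z_L + jZ_0·tanβl)/(Z_0 + jZ_L·tanβl) = 35 − j84.4 Ω
Γ_s = (Z_in − Z_s)/(Z_in + Z_s) = (-15 − j84.4)/(85 − j84.4), |Γ_s| = 0.715
VSWR = (1 + |Γ_s|)/(1 − |Γ_s|)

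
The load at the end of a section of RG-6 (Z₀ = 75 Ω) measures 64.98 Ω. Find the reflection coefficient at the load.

Γ = -0.0716

Γ = (Z_L − Z_0)/(Z_L + Z_0) = (64.98 − 75)/(64.98 + 75) = -10.02/140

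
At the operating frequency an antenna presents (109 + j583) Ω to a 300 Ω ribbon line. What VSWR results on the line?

VSWR ≈ 13.4

Γ = (Z_L − Z_0)/(Z_L + Z_0) = (-191 + j583)/(409 + j583)
|Γ| = 613/712 = 0.861
VSWR = (1 + |Γ|)/(1 − |Γ|) = 1.86/0.139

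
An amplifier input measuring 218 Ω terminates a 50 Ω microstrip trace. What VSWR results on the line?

VSWR ≈ 4.36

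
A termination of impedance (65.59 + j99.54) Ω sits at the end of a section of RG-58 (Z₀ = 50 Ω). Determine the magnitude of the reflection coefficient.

|Γ| ≈ 0.66

Γ = (Z_L − Z_0)/(Z_L + Z_0) = (15.59 + j99.54)/(115.6 + j99.54)
|Γ| = 101/153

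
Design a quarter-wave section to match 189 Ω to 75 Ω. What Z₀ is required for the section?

Z_qwt ≈ 119 Ω

Z_qwt = √(Z_0·R_L) = √(75 × 189) = √14180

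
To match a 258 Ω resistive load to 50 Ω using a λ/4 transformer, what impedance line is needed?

Z_qwt = √(Z_0·R_L) = √(50 × 258) = √12900

Z_qwt ≈ 114 Ω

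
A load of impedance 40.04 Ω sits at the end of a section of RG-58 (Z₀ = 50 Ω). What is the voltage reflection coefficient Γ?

Γ = (Z_L − Z_0)/(Z_L + Z_0) = (40.04 − 50)/(40.04 + 50) = -9.96/90.04

Γ = -0.111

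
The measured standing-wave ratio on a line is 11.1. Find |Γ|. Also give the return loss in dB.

|Γ| = (S − 1)/(S + 1) = (11.1 − 1)/(11.1 + 1) = 10.1/12.1
RL = −20·log₁₀|Γ| = −20·log₁₀(0.835)

|Γ| ≈ 0.835; return loss ≈ 1.57 dB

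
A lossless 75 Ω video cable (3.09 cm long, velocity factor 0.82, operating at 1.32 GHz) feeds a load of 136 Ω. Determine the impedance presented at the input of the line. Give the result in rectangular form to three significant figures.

Z_in ≈ 50.3 − j27.6 Ω

λ = v/f = 0.82·c / 1.32 GHz = 0.186 m
βl = 2π·l/λ = 2π × 0.166 = 59.7°
tan(βl) = tan(59.7°) = 1.71
Z_in = Z_0·(Z_L + jZ_0·tanβl)/(Z_0 + jZ_L·tanβl)
     = 75·(136 + j128)/(75 + j233)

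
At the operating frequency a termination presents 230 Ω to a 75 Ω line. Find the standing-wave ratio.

Γ = (230 − 75)/(230 + 75) = 0.508
VSWR = (1 + 0.508)/(1 − 0.508)

VSWR ≈ 3.07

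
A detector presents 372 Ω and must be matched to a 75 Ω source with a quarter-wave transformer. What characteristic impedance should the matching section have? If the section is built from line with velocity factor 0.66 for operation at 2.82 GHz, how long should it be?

Z_qwt ≈ 167 Ω; length ≈ 1.76 cm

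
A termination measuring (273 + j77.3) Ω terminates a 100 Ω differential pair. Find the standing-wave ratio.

Γ = (Z_L − Z_0)/(Z_L + Z_0) = (173 + j77.3)/(373 + j77.3)
|Γ| = 189/381 = 0.497
VSWR = (1 + |Γ|)/(1 − |Γ|) = 1.5/0.503

VSWR ≈ 2.98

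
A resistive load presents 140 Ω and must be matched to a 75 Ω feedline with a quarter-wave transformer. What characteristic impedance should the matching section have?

Z_qwt = √(Z_0·R_L) = √(75 × 140) = √10500

Z_qwt ≈ 102 Ω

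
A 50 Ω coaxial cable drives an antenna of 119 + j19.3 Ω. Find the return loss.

RL ≈ 7.51 dB

Γ = (69 + j19.3)/(169 + j19.3), |Γ| = 0.421
RL = −20·log₁₀|Γ| = −20·log₁₀(0.421)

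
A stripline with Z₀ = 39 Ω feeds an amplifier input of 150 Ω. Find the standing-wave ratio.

For a purely resistive load, VSWR = R_L/Z_0 or Z_0/R_L (whichever > 1) = 150/39

VSWR ≈ 3.85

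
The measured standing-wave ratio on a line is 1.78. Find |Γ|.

|Γ| = (S − 1)/(S + 1) = (1.78 − 1)/(1.78 + 1) = 0.78/2.78

|Γ| ≈ 0.281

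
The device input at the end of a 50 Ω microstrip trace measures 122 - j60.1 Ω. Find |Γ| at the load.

Γ = (Z_L − Z_0)/(Z_L + Z_0) = (72 − j60.1)/(172 − j60.1)
|Γ| = 93.8/182

|Γ| ≈ 0.515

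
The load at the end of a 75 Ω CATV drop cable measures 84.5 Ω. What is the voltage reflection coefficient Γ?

Γ = (Z_L − Z_0)/(Z_L + Z_0) = (84.5 − 75)/(84.5 + 75) = 9.5/159.5

Γ = 0.0596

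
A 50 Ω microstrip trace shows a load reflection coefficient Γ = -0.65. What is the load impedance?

Z_L ≈ 10.6 Ω

Z_L = Z_0·(1 + Γ)/(1 − Γ) = 50·(0.35)/(1.65)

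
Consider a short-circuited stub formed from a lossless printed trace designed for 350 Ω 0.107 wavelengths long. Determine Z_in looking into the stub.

Z_in ≈ +j279 Ω

βl = 2π × 0.107 = 38.5°
tan(βl) = 0.796
For a short-circuited stub, Z_in = jZ_0·tan(βl)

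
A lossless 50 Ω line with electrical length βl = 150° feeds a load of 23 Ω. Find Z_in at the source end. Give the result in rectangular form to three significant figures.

Z_in ≈ 28.6 − j21.3 Ω

tan(βl) = tan(150°) = -0.577
Z_in = Z_0·(Z_L + jZ_0·tanβl)/(Z_0 + jZ_L·tanβl)
     = 50·(23 − j28.9)/(50 − j13.3)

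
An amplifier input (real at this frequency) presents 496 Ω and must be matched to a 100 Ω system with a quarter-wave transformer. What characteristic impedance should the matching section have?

Z_qwt = √(Z_0·R_L) = √(100 × 496) = √49600

Z_qwt ≈ 223 Ω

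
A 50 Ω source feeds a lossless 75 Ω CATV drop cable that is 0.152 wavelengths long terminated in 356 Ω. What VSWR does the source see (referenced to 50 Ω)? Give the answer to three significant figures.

βl = 2π × 0.152 = 54.7°
tan(βl) = 1.41
Z_in = Z_0·(Z_L + jZ_0·tanβl)/(Z_0 + jZ_L·tanβl) = 23.2 − j49.6 Ω
Γ_s = (Z_in − Z_s)/(Z_in + Z_s) = (-26.8 − j49.6)/(73.2 − j49.6), |Γ_s| = 0.638
VSWR = (1 + |Γ_s|)/(1 − |Γ_s|)

VSWR ≈ 4.52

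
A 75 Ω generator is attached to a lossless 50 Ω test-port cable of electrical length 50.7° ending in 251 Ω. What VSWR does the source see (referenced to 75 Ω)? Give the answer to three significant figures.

VSWR ≈ 5.88

tan(βl) = 1.22
Z_in = Z_0·(Z_L + jZ_0·tanβl)/(Z_0 + jZ_L·tanβl) = 16.2 − j38.3 Ω
Γ_s = (Z_in − Z_s)/(Z_in + Z_s) = (-58.8 − j38.3)/(91.2 − j38.3), |Γ_s| = 0.709
VSWR = (1 + |Γ_s|)/(1 − |Γ_s|)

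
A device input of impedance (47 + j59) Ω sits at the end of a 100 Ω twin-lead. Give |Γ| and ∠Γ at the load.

Γ ≈ 0.501 ∠ 110°

Γ = (Z_L − Z_0)/(Z_L + Z_0) = (-53 + j59)/(147 + j59)
|Γ| = 79.3/158 = 0.501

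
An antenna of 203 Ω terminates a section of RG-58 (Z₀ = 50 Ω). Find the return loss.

Γ = (203 − 50)/(203 + 50) = 0.605
RL = −20·log₁₀|Γ| = −20·log₁₀(0.605)

RL ≈ 4.37 dB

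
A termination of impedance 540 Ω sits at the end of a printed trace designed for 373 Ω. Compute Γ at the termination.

Γ = (Z_L − Z_0)/(Z_L + Z_0) = (540 − 373)/(540 + 373) = 167/913

Γ = 0.183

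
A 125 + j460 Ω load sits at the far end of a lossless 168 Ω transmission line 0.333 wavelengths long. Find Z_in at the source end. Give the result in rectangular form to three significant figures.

Z_in ≈ 14.4 + j32.3 Ω

βl = 2π × 0.333 = 120°
tan(βl) = tan(120°) = -1.74
Z_in = Z_0·(Z_L + jZ_0·tanβl)/(Z_0 + jZ_L·tanβl)
     = 168·(125 + j168)/(969 − j218)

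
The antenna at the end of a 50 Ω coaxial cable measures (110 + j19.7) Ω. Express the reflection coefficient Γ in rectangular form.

Γ ≈ 0.384 + j0.0758

Γ = (Z_L − Z_0)/(Z_L + Z_0) = (60 + j19.7)/(160 + j19.7)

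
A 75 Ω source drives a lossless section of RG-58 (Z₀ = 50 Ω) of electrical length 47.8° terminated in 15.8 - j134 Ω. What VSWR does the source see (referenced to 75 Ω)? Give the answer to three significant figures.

VSWR ≈ 36.2

tan(βl) = 1.1
Z_in = Z_0·(Z_L + jZ_0·tanβl)/(Z_0 + jZ_L·tanβl) = 2.22 − j20.1 Ω
Γ_s = (Z_in − Z_s)/(Z_in + Z_s) = (-72.8 − j20.1)/(77.2 − j20.1), |Γ_s| = 0.946
VSWR = (1 + |Γ_s|)/(1 − |Γ_s|)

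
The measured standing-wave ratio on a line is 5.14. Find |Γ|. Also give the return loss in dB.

|Γ| ≈ 0.674; return loss ≈ 3.42 dB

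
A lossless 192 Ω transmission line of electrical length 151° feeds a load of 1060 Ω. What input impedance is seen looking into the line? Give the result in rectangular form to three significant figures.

tan(βl) = tan(151°) = -0.554
Z_in = Z_0·(Z_L + jZ_0·tanβl)/(Z_0 + jZ_L·tanβl)
     = 192·(1060 − j106)/(192 − j588)

Z_in ≈ 134 + j303 Ω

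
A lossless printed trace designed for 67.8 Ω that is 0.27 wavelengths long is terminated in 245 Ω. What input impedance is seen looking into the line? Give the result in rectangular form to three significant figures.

Z_in ≈ 19 + j7.9 Ω

βl = 2π × 0.27 = 97.2°
tan(βl) = tan(97.2°) = -7.92
Z_in = Z_0·(Z_L + jZ_0·tanβl)/(Z_0 + jZ_L·tanβl)
     = 67.8·(245 − j537)/(67.8 − j1940)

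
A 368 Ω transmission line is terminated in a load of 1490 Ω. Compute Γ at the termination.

Γ = (Z_L − Z_0)/(Z_L + Z_0) = (1490 − 368)/(1490 + 368) = 1122/1858

Γ = 0.604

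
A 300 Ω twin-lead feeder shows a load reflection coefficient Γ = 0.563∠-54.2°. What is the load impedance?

Z_L ≈ 311 − j416 Ω

Z_L = Z_0·(1 + Γ)/(1 − Γ) = 300·(1.33 − j0.457)/(0.671 + j0.457)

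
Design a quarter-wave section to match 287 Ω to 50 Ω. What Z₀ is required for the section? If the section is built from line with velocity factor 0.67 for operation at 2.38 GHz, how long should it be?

Z_qwt = √(Z_0·R_L) = √(50 × 287) = √14350
λ = 0.67·c/f = 0.0845 m, so l = λ/4 = 0.0211 m

Z_qwt ≈ 120 Ω; length ≈ 2.11 cm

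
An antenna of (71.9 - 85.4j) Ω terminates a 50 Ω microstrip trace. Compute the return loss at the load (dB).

Γ = (21.9 − j85.4)/(121.9 − j85.4), |Γ| = 0.592
RL = −20·log₁₀|Γ| = −20·log₁₀(0.592)

RL ≈ 4.55 dB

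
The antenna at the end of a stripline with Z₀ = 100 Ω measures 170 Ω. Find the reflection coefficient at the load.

Γ = 0.259

Γ = (Z_L − Z_0)/(Z_L + Z_0) = (170 − 100)/(170 + 100) = 70/270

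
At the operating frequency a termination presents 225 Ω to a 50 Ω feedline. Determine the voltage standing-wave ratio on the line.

VSWR ≈ 4.5

Γ = (225 − 50)/(225 + 50) = 0.636
VSWR = (1 + 0.636)/(1 − 0.636)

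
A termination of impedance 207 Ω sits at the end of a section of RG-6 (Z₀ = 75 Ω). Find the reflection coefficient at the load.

Γ = 0.468

Γ = (Z_L − Z_0)/(Z_L + Z_0) = (207 − 75)/(207 + 75) = 132/282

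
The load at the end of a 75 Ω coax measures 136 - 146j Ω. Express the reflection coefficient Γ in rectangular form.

Γ ≈ 0.519 − j0.333

Γ = (Z_L − Z_0)/(Z_L + Z_0) = (61 − j146)/(211 − j146)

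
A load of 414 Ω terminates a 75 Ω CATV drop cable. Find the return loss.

Γ = (414 − 75)/(414 + 75) = 0.693
RL = −20·log₁₀|Γ| = −20·log₁₀(0.693)

RL ≈ 3.18 dB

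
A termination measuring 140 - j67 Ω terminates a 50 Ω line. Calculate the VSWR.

Γ = (Z_L − Z_0)/(Z_L + Z_0) = (90 − j67)/(190 − j67)
|Γ| = 112/201 = 0.557
VSWR = (1 + |Γ|)/(1 − |Γ|) = 1.56/0.443

VSWR ≈ 3.51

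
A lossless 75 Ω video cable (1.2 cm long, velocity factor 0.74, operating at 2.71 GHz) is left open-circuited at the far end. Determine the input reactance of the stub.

X_in ≈ -57.1 Ω (capacitive)

λ = v/f = 0.74·c / 2.71 GHz = 0.0819 m
βl = 2π·l/λ = 2π × 0.146 = 52.7°
tan(βl) = 1.31
For an open-circuited stub, Z_in = −jZ_0·cot(βl) = −jZ_0/tan(βl)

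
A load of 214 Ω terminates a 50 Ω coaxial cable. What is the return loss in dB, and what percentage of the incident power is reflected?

Γ = (214 − 50)/(214 + 50) = 0.621
RL = −20·log₁₀(0.621) = 4.14 dB
P_refl/P_inc = |Γ|² = 0.386

RL ≈ 4.14 dB; 38.6% of incident power reflected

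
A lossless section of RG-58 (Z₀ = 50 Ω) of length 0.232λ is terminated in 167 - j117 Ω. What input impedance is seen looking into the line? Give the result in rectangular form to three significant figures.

Z_in ≈ 9.85 + j1.56 Ω

βl = 2π × 0.232 = 83.5°
tan(βl) = tan(83.5°) = 8.8
Z_in = Z_0·(Z_L + jZ_0·tanβl)/(Z_0 + jZ_L·tanβl)
     = 50·(167 + j323)/(1080 + j1470)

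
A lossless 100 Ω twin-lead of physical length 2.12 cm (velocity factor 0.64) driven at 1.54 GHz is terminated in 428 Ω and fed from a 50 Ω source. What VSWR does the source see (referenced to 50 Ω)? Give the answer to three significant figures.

VSWR ≈ 3.75

λ = v/f = 0.64·c / 1.54 GHz = 0.125 m
βl = 2π·l/λ = 2π × 0.17 = 61.2°
tan(βl) = 1.82
Z_in = Z_0·(Z_L + jZ_0·tanβl)/(Z_0 + jZ_L·tanβl) = 29.9 − j51.1 Ω
Γ_s = (Z_in − Z_s)/(Z_in + Z_s) = (-20.1 − j51.1)/(79.9 − j51.1), |Γ_s| = 0.579
VSWR = (1 + |Γ_s|)/(1 − |Γ_s|)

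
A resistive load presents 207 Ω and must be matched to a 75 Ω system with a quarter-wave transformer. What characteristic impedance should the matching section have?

Z_qwt ≈ 125 Ω

Z_qwt = √(Z_0·R_L) = √(75 × 207) = √15520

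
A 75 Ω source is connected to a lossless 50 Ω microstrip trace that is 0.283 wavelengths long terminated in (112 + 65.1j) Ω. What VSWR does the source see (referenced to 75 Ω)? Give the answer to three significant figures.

VSWR ≈ 4.68

βl = 2π × 0.283 = 102°
tan(βl) = -4.75
Z_in = Z_0·(Z_L + jZ_0·tanβl)/(Z_0 + jZ_L·tanβl) = 16 − j0.291 Ω
Γ_s = (Z_in − Z_s)/(Z_in + Z_s) = (-59 − j0.291)/(91 − j0.291), |Γ_s| = 0.648
VSWR = (1 + |Γ_s|)/(1 − |Γ_s|)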